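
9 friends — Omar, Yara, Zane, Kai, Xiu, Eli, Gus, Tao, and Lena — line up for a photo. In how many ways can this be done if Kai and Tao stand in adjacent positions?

80640

Treat {Kai, Tao} as a single unit. There are 8 units to order, and the pair itself can be ordered 2 ways.
So the count is 2·(8)! = 80640.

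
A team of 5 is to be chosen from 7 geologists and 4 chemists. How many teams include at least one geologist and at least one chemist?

Total 5-person selections from all 11: C(11,5) = 462.
Subtract selections that omit an entire group: no geologists → C(4,5) = 0; no chemists → C(7,5) = 21.
Both groups omitted at once is impossible, so 462 − 21 = 441.

441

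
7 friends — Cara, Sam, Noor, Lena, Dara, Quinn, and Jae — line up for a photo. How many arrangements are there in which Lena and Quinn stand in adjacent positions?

Place the 5 others and the Lena-Quinn pair as 6 objects in a line; the pair has 2 internal arrangements.
That gives 2 × 6! = 2 × 720 = 1440.

1440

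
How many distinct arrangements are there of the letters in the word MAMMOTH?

MAMMOTH has 7 letters with M appearing 3 times.
The number of distinct arrangements is 7!/(3!) = 5040/6 = 840.

840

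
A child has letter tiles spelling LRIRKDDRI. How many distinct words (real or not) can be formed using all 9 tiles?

15120

Letter multiplicities in LRIRKDDRI: D×2, I×2, K×1, L×1, R×3.
So there are 9! / (3!·2!·2!) = 15120 distinguishable arrangements.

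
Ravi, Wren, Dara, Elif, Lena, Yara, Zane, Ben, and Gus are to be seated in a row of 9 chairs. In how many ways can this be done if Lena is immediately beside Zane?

Treat {Lena, Zane} as a single unit. There are 8 units to order, and the pair itself can be ordered 2 ways.
That gives 2 × 8! = 2 × 40320 = 80640.

80640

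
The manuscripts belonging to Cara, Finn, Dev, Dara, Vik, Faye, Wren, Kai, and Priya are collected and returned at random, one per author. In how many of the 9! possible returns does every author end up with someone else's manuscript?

This is the derangement count D_9: permutations of 9 items with no fixed point.
By inclusion–exclusion this is Σ_{j=0}^{9} (−1)^j C(9,j)·(9−j)!.
Computing: 362880 − 362880 + 181440 − 60480 + 15120 − 3024 + 504 − 72 + 9 − 1 = 133496.

133496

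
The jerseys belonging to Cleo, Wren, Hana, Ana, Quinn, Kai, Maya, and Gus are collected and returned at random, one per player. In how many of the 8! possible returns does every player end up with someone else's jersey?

14833

Count assignments avoiding every fixed point. For any j of the 8 players fixed to their old jersey, the other 8−j can be arranged in (8−j)! ways.
By inclusion–exclusion this is Σ_{j=0}^{8} (−1)^j C(8,j)·(8−j)!.
Computing: 40320 − 40320 + 20160 − 6720 + 1680 − 336 + 56 − 8 + 1 = 14833.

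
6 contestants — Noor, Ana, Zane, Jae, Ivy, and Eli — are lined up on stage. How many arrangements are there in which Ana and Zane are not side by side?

Of the 6! = 720 arrangements, those with Ana and Zane adjacent number 2 × 5! = 240 (treat the pair as a block with 2 internal orders).
Complementary counting: 720 − 240 = 480.

480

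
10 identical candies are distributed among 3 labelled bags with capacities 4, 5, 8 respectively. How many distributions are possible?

Without the upper bounds there are C(12,2) = 66 ways to split 10 among 3 bags.
Subtract solutions that violate a single cap (substitute x_i' = x_i − (cap_i+1)): x_1 ≥ 5 gives C(7,2) = 21; x_2 ≥ 6 gives C(6,2) = 15; x_3 ≥ 9 gives C(3,2) = 3. Together 39.
No two caps can be exceeded simultaneously, so the pair terms are all 0.
By inclusion–exclusion the count is 66 − 39 + 0 = 27.

27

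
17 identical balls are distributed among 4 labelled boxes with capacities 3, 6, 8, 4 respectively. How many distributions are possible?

34

By stars and bars, unrestricted non-negative solutions to x_1+…+x_4 = 17 number C(17+3,3) = 1140.
Subtract solutions that violate a single cap (substitute x_i' = x_i − (cap_i+1)): x_1 ≥ 4 gives C(16,3) = 560; x_2 ≥ 7 gives C(13,3) = 286; x_3 ≥ 9 gives C(11,3) = 165; x_4 ≥ 5 gives C(15,3) = 455. Together 1466.
Add back pairs where two caps are both exceeded: 84 + 35 + 165 + 4 + 56 + 20 = 364.
Subtract triples: 0 + 4 + 0 + 0 = 4.
By inclusion–exclusion the count is 1140 − 1466 + 364 − 4 = 34.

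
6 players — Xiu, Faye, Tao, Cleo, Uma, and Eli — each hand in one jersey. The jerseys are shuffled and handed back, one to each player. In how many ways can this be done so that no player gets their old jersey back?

265

Let Aᵢ be the assignments in which player i gets their old jersey. We want the size of the complement of A₁∪…∪A_6.
By inclusion–exclusion this is Σ_{j=0}^{6} (−1)^j C(6,j)·(6−j)!.
Computing: 720 − 720 + 360 − 120 + 30 − 6 + 1 = 265.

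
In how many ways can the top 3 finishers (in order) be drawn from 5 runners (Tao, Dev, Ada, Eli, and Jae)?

There are 5 choices for 1st place, 4 for 2nd, and 3 for 3rd.
That gives 5 × 4 × 3 = 60.

60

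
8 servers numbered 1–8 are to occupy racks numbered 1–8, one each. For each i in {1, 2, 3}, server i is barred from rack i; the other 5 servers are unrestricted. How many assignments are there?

27240

Let Aᵢ (for i ∈ {1, 2, 3}) be the placements that put server i in its forbidden rack. Any j of these fix j positions, leaving (8−j)! ways to fill the rest, and there are C(3,j) ways to pick which j.
By inclusion–exclusion, the number of valid placements is Σ_{j=0}^{3} (−1)^j C(3,j)·(8−j)!.
Computing: 40320 − 15120 + 2160 − 120 = 27240.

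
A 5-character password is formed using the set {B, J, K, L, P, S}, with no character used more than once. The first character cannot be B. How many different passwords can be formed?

600

The first character has 6−1 = 5 choices (anything except B).
The remaining 4 characters are filled from the other 5 symbols without repetition: 5 × 4 × 3 × 2 = 120.
Total: 5 × 120 = 600.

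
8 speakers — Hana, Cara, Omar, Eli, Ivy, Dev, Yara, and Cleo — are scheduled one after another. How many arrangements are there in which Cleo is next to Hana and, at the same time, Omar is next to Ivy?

2880

Treat {Cleo,Hana} as one block (2 orders) and {Omar,Ivy} as another (2 orders).
That leaves 6 units to arrange: 2 × 2 × 6! = 4 × 720 = 2880.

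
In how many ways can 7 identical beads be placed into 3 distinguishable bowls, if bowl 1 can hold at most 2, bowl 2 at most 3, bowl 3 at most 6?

By stars and bars, unrestricted non-negative solutions to x_1+…+x_3 = 7 number C(7+2,2) = 36.
Subtract solutions that violate a single cap (substitute x_i' = x_i − (cap_i+1)): x_1 ≥ 3 gives C(6,2) = 15; x_2 ≥ 4 gives C(5,2) = 10; x_3 ≥ 7 gives C(2,2) = 1. Together 26.
Add back pairs where two caps are both exceeded: 1 + 0 + 0 = 1.
By inclusion–exclusion the count is 36 − 26 + 1 = 11.

11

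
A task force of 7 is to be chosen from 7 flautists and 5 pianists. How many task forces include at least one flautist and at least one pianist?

With no constraint there are C(12,7) = 792 possible selections.
Subtract selections that omit an entire group: no flautists → C(5,7) = 0; no pianists → C(7,7) = 1.
Both groups omitted at once is impossible, so 792 − 1 = 791.

791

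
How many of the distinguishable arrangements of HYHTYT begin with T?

30

With the first slot taken by T, it remains to arrange the other 5 letters (HYHYT).
Those 5 letters have H appearing twice and Y appearing twice, giving (5)!/(2!·2!) = 30.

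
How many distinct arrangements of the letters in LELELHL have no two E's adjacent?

75

Total arrangements of LELELHL: 7!/(4!·2!) = 105.
Arrangements with the E's together: treat EE as one letter, giving (6)!/(4!) = 30.
Hence 105 − 30 = 75.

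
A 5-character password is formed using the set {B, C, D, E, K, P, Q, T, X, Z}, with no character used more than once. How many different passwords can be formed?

30240

With no repetition, fill the 5 characters in order: 10 choices, then 9, down to 6.
That product is 10 × 9 × 8 × 7 × 6 = 30240.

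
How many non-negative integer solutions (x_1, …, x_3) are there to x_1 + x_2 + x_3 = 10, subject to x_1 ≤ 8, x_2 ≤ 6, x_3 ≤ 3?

25

Without the upper bounds there are C(12,2) = 66 ways to split 10 among 3 variables.
Subtract solutions that violate a single cap (substitute x_i' = x_i − (cap_i+1)): x_1 ≥ 9 gives C(3,2) = 3; x_2 ≥ 7 gives C(5,2) = 10; x_3 ≥ 4 gives C(8,2) = 28. Together 41.
No two caps can be exceeded simultaneously, so the pair terms are all 0.
By inclusion–exclusion the count is 66 − 41 + 0 = 25.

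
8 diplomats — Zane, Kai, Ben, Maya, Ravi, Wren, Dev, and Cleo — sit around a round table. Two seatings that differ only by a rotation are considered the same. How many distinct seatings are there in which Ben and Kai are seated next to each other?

1440

Treat {Ben, Kai} as one unit (2 internal orders) and seat the resulting 7 units around the table: (6)! circular arrangements.
So 2 × (6)! = 2 × 720 = 1440.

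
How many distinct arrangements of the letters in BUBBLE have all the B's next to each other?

Treat the 3 copies of B as a single block. The multiset to arrange is then {BBB, E, L, U}, 4 items in all.
All 4 items are distinct, so there are (4)! = 24 arrangements.

24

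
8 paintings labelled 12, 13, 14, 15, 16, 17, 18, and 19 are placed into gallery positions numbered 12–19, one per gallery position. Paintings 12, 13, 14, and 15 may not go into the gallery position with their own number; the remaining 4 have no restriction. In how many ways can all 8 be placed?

24024

Let Aᵢ (for 12 ≤ i ≤ 15) be the placements that put painting i in its forbidden gallery position. Any j of these fix j positions, leaving (8−j)! ways to fill the rest, and there are C(4,j) ways to pick which j.
By inclusion–exclusion, the number of valid placements is Σ_{j=0}^{4} (−1)^j C(4,j)·(8−j)!.
Computing: 40320 − 20160 + 4320 − 480 + 24 = 24024.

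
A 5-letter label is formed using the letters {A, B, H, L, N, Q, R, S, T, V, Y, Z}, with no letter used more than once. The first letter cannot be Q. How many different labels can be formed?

87120

The first letter has 12−1 = 11 choices (anything except Q).
The remaining 4 letters are filled from the other 11 symbols without repetition: 11 × 10 × 9 × 8 = 7920.
Total: 11 × 7920 = 87120.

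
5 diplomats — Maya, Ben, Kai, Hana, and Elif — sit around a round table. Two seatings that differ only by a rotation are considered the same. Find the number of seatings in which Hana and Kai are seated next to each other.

12

Treat {Hana, Kai} as one unit (2 internal orders) and seat the resulting 4 units around the table: (3)! circular arrangements.
So 2 × (3)! = 2 × 6 = 12.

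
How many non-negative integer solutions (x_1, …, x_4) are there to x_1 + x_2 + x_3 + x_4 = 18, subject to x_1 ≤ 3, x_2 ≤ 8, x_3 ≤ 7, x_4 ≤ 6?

74

Without the upper bounds there are C(21,3) = 1330 ways to split 18 among 4 variables.
Subtract solutions that violate a single cap (substitute x_i' = x_i − (cap_i+1)): x_1 ≥ 4 gives C(17,3) = 680; x_2 ≥ 9 gives C(12,3) = 220; x_3 ≥ 8 gives C(13,3) = 286; x_4 ≥ 7 gives C(14,3) = 364. Together 1550.
Add back pairs where two caps are both exceeded: 56 + 84 + 120 + 4 + 10 + 20 = 294.
By inclusion–exclusion the count is 1330 − 1550 + 294 = 74.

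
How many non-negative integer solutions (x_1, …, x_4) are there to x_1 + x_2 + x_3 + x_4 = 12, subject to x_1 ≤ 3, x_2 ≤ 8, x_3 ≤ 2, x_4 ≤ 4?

By stars and bars, unrestricted non-negative solutions to x_1+…+x_4 = 12 number C(12+3,3) = 455.
Subtract solutions that violate a single cap (substitute x_i' = x_i − (cap_i+1)): x_1 ≥ 4 gives C(11,3) = 165; x_2 ≥ 9 gives C(6,3) = 20; x_3 ≥ 3 gives C(12,3) = 220; x_4 ≥ 5 gives C(10,3) = 120. Together 525.
Add back pairs where two caps are both exceeded: 0 + 56 + 20 + 1 + 0 + 35 = 112.
Subtract triples: 0 + 0 + 1 + 0 = 1.
By inclusion–exclusion the count is 455 − 525 + 112 − 1 = 41.

41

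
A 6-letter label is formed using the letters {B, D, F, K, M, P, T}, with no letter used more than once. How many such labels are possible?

This is a permutation of 6 out of 7: P(7,6) = 7!/1!.
That product is 7 × 6 × 5 × 4 × 3 × 2 = 5040.

5040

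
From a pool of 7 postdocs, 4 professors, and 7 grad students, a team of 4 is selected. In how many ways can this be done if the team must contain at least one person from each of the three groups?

1470

With no constraint there are C(18,4) = 3060 possible selections.
Selections missing a whole group: no postdocs → C(11,4) = 330; no professors → C(14,4) = 1001; no grad students → C(11,4) = 330.
Add back selections omitting two groups (i.e. drawn from a single group): C(7,4) + C(4,4) + C(7,4) = 71.
By inclusion–exclusion: 3060 − 1661 + 71 = 1470.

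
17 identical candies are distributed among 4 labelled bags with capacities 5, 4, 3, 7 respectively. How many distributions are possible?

10

By stars and bars, unrestricted non-negative solutions to x_1+…+x_4 = 17 number C(17+3,3) = 1140.
Subtract solutions that violate a single cap (substitute x_i' = x_i − (cap_i+1)): x_1 ≥ 6 gives C(14,3) = 364; x_2 ≥ 5 gives C(15,3) = 455; x_3 ≥ 4 gives C(16,3) = 560; x_4 ≥ 8 gives C(12,3) = 220. Together 1599.
Add back pairs where two caps are both exceeded: 84 + 120 + 20 + 165 + 35 + 56 = 480.
Subtract triples: 10 + 0 + 0 + 1 = 11.
By inclusion–exclusion the count is 1140 − 1599 + 480 − 11 = 10.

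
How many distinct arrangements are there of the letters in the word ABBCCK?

180

ABBCCK has 6 letters with B appearing twice and C appearing twice.
The number of distinct arrangements is 6!/(2!·2!) = 720/4 = 180.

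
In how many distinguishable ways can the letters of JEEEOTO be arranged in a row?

Letter multiplicities in JEEEOTO: E×3, J×1, O×2, T×1.
So there are 7! / (3!·2!) = 420 distinguishable arrangements.

420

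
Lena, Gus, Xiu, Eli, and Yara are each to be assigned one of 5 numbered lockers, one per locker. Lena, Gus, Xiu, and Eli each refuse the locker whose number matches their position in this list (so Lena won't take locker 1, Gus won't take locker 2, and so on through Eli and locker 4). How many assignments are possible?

53

Let Aᵢ (for 1 ≤ i ≤ 4) be the placements that put person i in their forbidden locker. Any j of these fix j positions, leaving (5−j)! ways to fill the rest, and there are C(4,j) ways to pick which j.
By inclusion–exclusion, the number of valid placements is Σ_{j=0}^{4} (−1)^j C(4,j)·(5−j)!.
Computing: 120 − 96 + 36 − 8 + 1 = 53.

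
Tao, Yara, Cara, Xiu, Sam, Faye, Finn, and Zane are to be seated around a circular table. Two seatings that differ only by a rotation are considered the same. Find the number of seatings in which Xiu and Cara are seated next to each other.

Glue Xiu and Cara into a block (2 internal orders). Seating 7 units around a circle gives (6)! arrangements.
So 2 × (6)! = 2 × 720 = 1440.

1440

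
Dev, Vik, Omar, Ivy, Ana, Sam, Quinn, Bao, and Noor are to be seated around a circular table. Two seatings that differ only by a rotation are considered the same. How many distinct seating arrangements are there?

40320

Around a circle, 9 distinct people have 9!/9 = (8)! = 40320 rotationally distinct seatings.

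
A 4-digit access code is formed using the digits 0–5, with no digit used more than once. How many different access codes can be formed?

With no repetition, fill the 4 digits in order: 6 choices, then 5, down to 3.
6 × 5 × 4 × 3 = 360.

360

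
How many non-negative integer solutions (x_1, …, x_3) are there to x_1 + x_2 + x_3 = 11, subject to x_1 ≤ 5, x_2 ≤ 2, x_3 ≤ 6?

By stars and bars, unrestricted non-negative solutions to x_1+…+x_3 = 11 number C(11+2,2) = 78.
Subtract solutions that violate a single cap (substitute x_i' = x_i − (cap_i+1)): x_1 ≥ 6 gives C(7,2) = 21; x_2 ≥ 3 gives C(10,2) = 45; x_3 ≥ 7 gives C(6,2) = 15. Together 81.
Add back pairs where two caps are both exceeded: 6 + 0 + 3 = 9.
By inclusion–exclusion the count is 78 − 81 + 9 = 6.

6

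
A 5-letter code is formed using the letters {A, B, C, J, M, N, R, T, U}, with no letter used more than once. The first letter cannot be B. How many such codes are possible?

The first letter has 9−1 = 8 choices (anything except B).
The remaining 4 letters are filled from the other 8 symbols without repetition: 8 × 7 × 6 × 5 = 1680.
Total: 8 × 1680 = 13440.

13440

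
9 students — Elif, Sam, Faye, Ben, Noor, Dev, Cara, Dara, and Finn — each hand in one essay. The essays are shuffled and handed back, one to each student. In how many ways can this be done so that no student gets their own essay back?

133496

Count assignments avoiding every fixed point. For any j of the 9 students fixed to their own essay, the other 9−j can be arranged in (9−j)! ways.
By inclusion–exclusion this is Σ_{j=0}^{9} (−1)^j C(9,j)·(9−j)!.
Computing: 362880 − 362880 + 181440 − 60480 + 15120 − 3024 + 504 − 72 + 9 − 1 = 133496.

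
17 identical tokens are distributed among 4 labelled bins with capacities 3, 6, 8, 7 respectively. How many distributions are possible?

Without the upper bounds there are C(20,3) = 1140 ways to split 17 among 4 bins.
Subtract solutions that violate a single cap (substitute x_i' = x_i − (cap_i+1)): x_1 ≥ 4 gives C(16,3) = 560; x_2 ≥ 7 gives C(13,3) = 286; x_3 ≥ 9 gives C(11,3) = 165; x_4 ≥ 8 gives C(12,3) = 220. Together 1231.
Add back pairs where two caps are both exceeded: 84 + 35 + 56 + 4 + 10 + 1 = 190.
By inclusion–exclusion the count is 1140 − 1231 + 190 = 99.

99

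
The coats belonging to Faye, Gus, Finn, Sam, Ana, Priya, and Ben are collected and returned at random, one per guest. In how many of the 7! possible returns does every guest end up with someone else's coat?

1854

Let Aᵢ be the assignments in which guest i gets their own coat. We want the size of the complement of A₁∪…∪A_7.
By inclusion–exclusion this is Σ_{j=0}^{7} (−1)^j C(7,j)·(7−j)!.
Computing: 5040 − 5040 + 2520 − 840 + 210 − 42 + 7 − 1 = 1854.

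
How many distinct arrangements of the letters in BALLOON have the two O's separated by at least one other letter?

900

There are 7!/(2!·2!) = 1260 arrangements of BALLOON in total.
Arrangements with the O's together: treat OO as one letter, giving (6)!/(2!) = 360.
Subtracting, 1260 − 360 = 900 arrangements keep the O's apart.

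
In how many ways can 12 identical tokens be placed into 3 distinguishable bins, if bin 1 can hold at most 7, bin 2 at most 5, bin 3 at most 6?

27

Ignoring the caps, the number of non-negative solutions to x_1+…+x_3 = 12 is C(14,2) = 91.
Subtract solutions that violate a single cap (substitute x_i' = x_i − (cap_i+1)): x_1 ≥ 8 gives C(6,2) = 15; x_2 ≥ 6 gives C(8,2) = 28; x_3 ≥ 7 gives C(7,2) = 21. Together 64.
No two caps can be exceeded simultaneously, so the pair terms are all 0.
By inclusion–exclusion the count is 91 − 64 + 0 = 27.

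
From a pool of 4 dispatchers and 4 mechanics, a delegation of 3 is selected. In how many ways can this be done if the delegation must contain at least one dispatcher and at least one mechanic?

Total 3-person selections from all 8: C(8,3) = 56.
Subtract selections that omit an entire group: no dispatchers → C(4,3) = 4; no mechanics → C(4,3) = 4.
Both groups omitted at once is impossible, so 56 − 8 = 48.

48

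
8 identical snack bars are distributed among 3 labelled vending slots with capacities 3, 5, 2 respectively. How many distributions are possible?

6

Ignoring the caps, the number of non-negative solutions to x_1+…+x_3 = 8 is C(10,2) = 45.
Subtract solutions that violate a single cap (substitute x_i' = x_i − (cap_i+1)): x_1 ≥ 4 gives C(6,2) = 15; x_2 ≥ 6 gives C(4,2) = 6; x_3 ≥ 3 gives C(7,2) = 21. Together 42.
Add back pairs where two caps are both exceeded: 0 + 3 + 0 = 3.
By inclusion–exclusion the count is 45 − 42 + 3 = 6.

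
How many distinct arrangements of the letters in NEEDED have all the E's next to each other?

12

Treat the 3 copies of E as a single block. The multiset to arrange is then {EEE, D, D, N}, 4 items in all.
That gives (4)!/(2!) = 12 arrangements.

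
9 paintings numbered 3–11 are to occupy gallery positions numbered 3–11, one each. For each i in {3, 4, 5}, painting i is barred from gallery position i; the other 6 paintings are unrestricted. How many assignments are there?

Let Aᵢ (for i ∈ {3, 4, 5}) be the placements that put painting i in its forbidden gallery position. Any j of these fix j positions, leaving (9−j)! ways to fill the rest, and there are C(3,j) ways to pick which j.
By inclusion–exclusion, the number of valid placements is Σ_{j=0}^{3} (−1)^j C(3,j)·(9−j)!.
Computing: 362880 − 120960 + 15120 − 720 = 256320.

256320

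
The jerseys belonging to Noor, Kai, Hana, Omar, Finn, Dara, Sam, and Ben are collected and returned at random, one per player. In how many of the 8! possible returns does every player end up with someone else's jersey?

14833

Let Aᵢ be the assignments in which player i gets their old jersey. We want the size of the complement of A₁∪…∪A_8.
By inclusion–exclusion this is Σ_{j=0}^{8} (−1)^j C(8,j)·(8−j)!.
Computing: 40320 − 40320 + 20160 − 6720 + 1680 − 336 + 56 − 8 + 1 = 14833.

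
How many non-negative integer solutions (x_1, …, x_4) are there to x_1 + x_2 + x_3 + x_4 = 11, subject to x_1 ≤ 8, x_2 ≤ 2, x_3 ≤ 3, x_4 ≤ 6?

By stars and bars, unrestricted non-negative solutions to x_1+…+x_4 = 11 number C(11+3,3) = 364.
Subtract solutions that violate a single cap (substitute x_i' = x_i − (cap_i+1)): x_1 ≥ 9 gives C(5,3) = 10; x_2 ≥ 3 gives C(11,3) = 165; x_3 ≥ 4 gives C(10,3) = 120; x_4 ≥ 7 gives C(7,3) = 35. Together 330.
Add back pairs where two caps are both exceeded: 0 + 0 + 0 + 35 + 4 + 1 = 40.
By inclusion–exclusion the count is 364 − 330 + 40 = 74.

74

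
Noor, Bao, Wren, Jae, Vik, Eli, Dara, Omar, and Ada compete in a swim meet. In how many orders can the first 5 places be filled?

15120

This is an ordered selection of 5 from 9: P(9,5).
That gives 9 × 8 × 7 × 6 × 5 = 15120.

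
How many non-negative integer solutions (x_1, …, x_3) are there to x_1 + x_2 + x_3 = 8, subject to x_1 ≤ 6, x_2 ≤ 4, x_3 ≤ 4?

Without the upper bounds there are C(10,2) = 45 ways to split 8 among 3 variables.
Subtract solutions that violate a single cap (substitute x_i' = x_i − (cap_i+1)): x_1 ≥ 7 gives C(3,2) = 3; x_2 ≥ 5 gives C(5,2) = 10; x_3 ≥ 5 gives C(5,2) = 10. Together 23.
No two caps can be exceeded simultaneously, so the pair terms are all 0.
By inclusion–exclusion the count is 45 − 23 + 0 = 22.

22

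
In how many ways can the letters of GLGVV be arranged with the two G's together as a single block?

12

Treat the 2 copies of G as a single block. The multiset to arrange is then {GG, L, V, V}, 4 items in all.
That gives (4)!/(2!) = 12 arrangements.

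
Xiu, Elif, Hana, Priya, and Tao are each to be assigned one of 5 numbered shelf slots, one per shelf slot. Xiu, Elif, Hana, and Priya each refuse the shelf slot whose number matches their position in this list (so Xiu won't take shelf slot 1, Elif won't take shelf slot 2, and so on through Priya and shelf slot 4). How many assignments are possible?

Let Aᵢ (for 1 ≤ i ≤ 4) be the placements that put person i in their forbidden shelf slot. Any j of these fix j positions, leaving (5−j)! ways to fill the rest, and there are C(4,j) ways to pick which j.
By inclusion–exclusion, the number of valid placements is Σ_{j=0}^{4} (−1)^j C(4,j)·(5−j)!.
Computing: 120 − 96 + 36 − 8 + 1 = 53.

53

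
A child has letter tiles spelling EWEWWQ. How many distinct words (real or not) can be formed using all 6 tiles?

EWEWWQ has 6 letters with E appearing twice and W appearing 3 times.
The number of distinct arrangements is 6!/(3!·2!) = 720/12 = 60.

60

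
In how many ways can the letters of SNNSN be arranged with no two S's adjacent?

6

There are 5!/(3!·2!) = 10 arrangements of SNNSN in total.
If the two S's are adjacent, glue them into one block, leaving 4 items to arrange: (4)!/(3!) = 4 ways.
Hence 10 − 4 = 6.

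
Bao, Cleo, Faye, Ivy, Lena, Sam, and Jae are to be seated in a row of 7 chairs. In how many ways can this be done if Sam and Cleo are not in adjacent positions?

3600

Of the 7! = 5040 arrangements, those with Sam and Cleo adjacent number 2 × 6! = 1440 (treat the pair as a block with 2 internal orders).
Complementary counting: 5040 − 1440 = 3600.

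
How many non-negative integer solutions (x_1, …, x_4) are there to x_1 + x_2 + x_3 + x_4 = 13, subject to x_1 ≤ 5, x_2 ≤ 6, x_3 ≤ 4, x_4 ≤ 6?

127

Ignoring the caps, the number of non-negative solutions to x_1+…+x_4 = 13 is C(16,3) = 560.
Subtract solutions that violate a single cap (substitute x_i' = x_i − (cap_i+1)): x_1 ≥ 6 gives C(10,3) = 120; x_2 ≥ 7 gives C(9,3) = 84; x_3 ≥ 5 gives C(11,3) = 165; x_4 ≥ 7 gives C(9,3) = 84. Together 453.
Add back pairs where two caps are both exceeded: 1 + 10 + 1 + 4 + 0 + 4 = 20.
By inclusion–exclusion the count is 560 − 453 + 20 = 127.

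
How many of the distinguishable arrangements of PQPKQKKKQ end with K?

Fix K in the last position and arrange the remaining 8 letters.
Those 8 letters have K appearing 3 times, P appearing twice, and Q appearing 3 times, giving (8)!/(3!·3!·2!) = 560.

560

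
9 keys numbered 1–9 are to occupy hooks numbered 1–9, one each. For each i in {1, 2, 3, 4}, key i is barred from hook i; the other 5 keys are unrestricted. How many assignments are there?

229080

Let Aᵢ (for 1 ≤ i ≤ 4) be the placements that put key i in its forbidden hook. Any j of these fix j positions, leaving (9−j)! ways to fill the rest, and there are C(4,j) ways to pick which j.
By inclusion–exclusion, the number of valid placements is Σ_{j=0}^{4} (−1)^j C(4,j)·(9−j)!.
Computing: 362880 − 161280 + 30240 − 2880 + 120 = 229080.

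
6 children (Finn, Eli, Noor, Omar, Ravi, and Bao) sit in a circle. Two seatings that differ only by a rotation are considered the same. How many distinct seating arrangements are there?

Seat Finn anywhere (absorbing the rotational symmetry), then permute the other 5: (5)! = 120.

120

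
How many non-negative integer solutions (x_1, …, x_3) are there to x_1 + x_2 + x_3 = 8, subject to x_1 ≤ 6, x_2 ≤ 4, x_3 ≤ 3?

By stars and bars, unrestricted non-negative solutions to x_1+…+x_3 = 8 number C(8+2,2) = 45.
Subtract solutions that violate a single cap (substitute x_i' = x_i − (cap_i+1)): x_1 ≥ 7 gives C(3,2) = 3; x_2 ≥ 5 gives C(5,2) = 10; x_3 ≥ 4 gives C(6,2) = 15. Together 28.
No two caps can be exceeded simultaneously, so the pair terms are all 0.
By inclusion–exclusion the count is 45 − 28 + 0 = 17.

17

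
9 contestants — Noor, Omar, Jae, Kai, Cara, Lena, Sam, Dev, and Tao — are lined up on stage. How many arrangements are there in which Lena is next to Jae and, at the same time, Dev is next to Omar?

Treat {Lena,Jae} as one block (2 orders) and {Dev,Omar} as another (2 orders).
That leaves 7 units to arrange: 2 × 2 × 7! = 4 × 5040 = 20160.

20160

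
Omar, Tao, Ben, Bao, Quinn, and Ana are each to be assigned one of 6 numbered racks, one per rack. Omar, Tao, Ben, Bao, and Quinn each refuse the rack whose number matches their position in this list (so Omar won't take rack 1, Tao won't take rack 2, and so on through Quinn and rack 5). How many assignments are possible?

Let Aᵢ (for 1 ≤ i ≤ 5) be the placements that put person i in their forbidden rack. Any j of these fix j positions, leaving (6−j)! ways to fill the rest, and there are C(5,j) ways to pick which j.
By inclusion–exclusion, the number of valid placements is Σ_{j=0}^{5} (−1)^j C(5,j)·(6−j)!.
Computing: 720 − 600 + 240 − 60 + 10 − 1 = 309.

309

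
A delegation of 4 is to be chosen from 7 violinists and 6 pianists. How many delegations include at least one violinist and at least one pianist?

665

Unrestricted: C(13,4) = 715 ways to pick any 4 of the 13.
Subtract selections that omit an entire group: no violinists → C(6,4) = 15; no pianists → C(7,4) = 35.
Both groups omitted at once is impossible, so 715 − 50 = 665.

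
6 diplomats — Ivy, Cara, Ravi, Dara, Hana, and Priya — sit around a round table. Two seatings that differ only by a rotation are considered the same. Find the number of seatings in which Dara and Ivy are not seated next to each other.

72

All circular seatings of 6 people number (5)! = 120.
Seatings with Dara beside Ivy: treat them as a block with 2 internal orders, giving 2 × (4)! = 48.
Subtracting, 120 − 48 = 72.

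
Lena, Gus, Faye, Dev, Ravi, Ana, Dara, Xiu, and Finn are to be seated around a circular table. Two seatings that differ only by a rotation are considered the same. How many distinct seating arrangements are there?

Seat Lena anywhere (absorbing the rotational symmetry), then permute the other 8: (8)! = 40320.

40320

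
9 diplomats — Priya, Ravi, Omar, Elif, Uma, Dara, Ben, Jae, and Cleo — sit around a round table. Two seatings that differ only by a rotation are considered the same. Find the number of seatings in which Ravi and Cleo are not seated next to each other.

30240

All circular seatings of 9 people number (8)! = 40320.
Those with Ravi next to Cleo: fuse the pair into one unit and seat 8 units around a circle — 2·(7)! = 10080.
Subtracting, 40320 − 10080 = 30240.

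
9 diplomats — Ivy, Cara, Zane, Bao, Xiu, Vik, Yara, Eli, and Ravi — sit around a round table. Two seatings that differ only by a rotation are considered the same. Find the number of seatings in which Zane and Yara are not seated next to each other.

All circular seatings of 9 people number (8)! = 40320.
Seatings with Zane beside Yara: treat them as a block with 2 internal orders, giving 2 × (7)! = 10080.
Subtracting, 40320 − 10080 = 30240.

30240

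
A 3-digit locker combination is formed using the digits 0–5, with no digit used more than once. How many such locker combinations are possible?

Choose and order 3 of the 6 symbols: the first digit has 6 options, the next 5, then 4.
That product is 6 × 5 × 4 = 120.

120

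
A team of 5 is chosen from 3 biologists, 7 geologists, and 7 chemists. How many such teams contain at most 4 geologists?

Split by how many geologists are chosen (0 through 4).
Sum: C(7,0)·C(10,5) + C(7,1)·C(10,4) + C(7,2)·C(10,3) + C(7,3)·C(10,2) + C(7,4)·C(10,1) = 252 + 1470 + 2520 + 1575 + 350 = 6167.

6167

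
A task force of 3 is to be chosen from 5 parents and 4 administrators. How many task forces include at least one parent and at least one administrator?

70

Unrestricted: C(9,3) = 84 ways to pick any 3 of the 9.
Subtract selections that omit an entire group: no parents → C(4,3) = 4; no administrators → C(5,3) = 10.
Both groups omitted at once is impossible, so 84 − 14 = 70.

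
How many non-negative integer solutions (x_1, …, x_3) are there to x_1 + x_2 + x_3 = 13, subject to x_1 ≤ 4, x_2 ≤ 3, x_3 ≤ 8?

Without the upper bounds there are C(15,2) = 105 ways to split 13 among 3 variables.
Subtract solutions that violate a single cap (substitute x_i' = x_i − (cap_i+1)): x_1 ≥ 5 gives C(10,2) = 45; x_2 ≥ 4 gives C(11,2) = 55; x_3 ≥ 9 gives C(6,2) = 15. Together 115.
Add back pairs where two caps are both exceeded: 15 + 0 + 1 = 16.
By inclusion–exclusion the count is 105 − 115 + 16 = 6.

6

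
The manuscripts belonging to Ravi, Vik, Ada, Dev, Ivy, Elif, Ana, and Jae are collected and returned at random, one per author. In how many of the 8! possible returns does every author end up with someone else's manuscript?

Count assignments avoiding every fixed point. For any j of the 8 authors fixed to their own manuscript, the other 8−j can be arranged in (8−j)! ways.
By inclusion–exclusion this is Σ_{j=0}^{8} (−1)^j C(8,j)·(8−j)!.
Computing: 40320 − 40320 + 20160 − 6720 + 1680 − 336 + 56 − 8 + 1 = 14833.

14833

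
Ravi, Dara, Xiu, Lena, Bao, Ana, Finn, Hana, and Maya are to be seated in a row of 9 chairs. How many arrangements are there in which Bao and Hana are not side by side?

Of the 9! = 362880 arrangements, those with Bao and Hana adjacent number 2 × 8! = 80640 (treat the pair as a block with 2 internal orders).
So 362880 − 80640 = 282240 arrangements keep them apart.

282240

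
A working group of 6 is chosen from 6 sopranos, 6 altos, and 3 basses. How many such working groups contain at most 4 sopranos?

Split by how many sopranos are chosen (0 through 4).
Sum: C(6,0)·C(9,6) + C(6,1)·C(9,5) + C(6,2)·C(9,4) + C(6,3)·C(9,3) + C(6,4)·C(9,2) = 84 + 756 + 1890 + 1680 + 540 = 4950.

4950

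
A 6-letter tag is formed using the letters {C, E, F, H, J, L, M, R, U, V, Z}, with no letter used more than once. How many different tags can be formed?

With no repetition, fill the 6 letters in order: 11 choices, then 10, down to 6.
11 × 10 × 9 × 8 × 7 × 6 = 332640.

332640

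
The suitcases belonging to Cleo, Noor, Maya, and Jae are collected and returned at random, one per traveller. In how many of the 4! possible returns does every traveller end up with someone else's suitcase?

9

Let Aᵢ be the assignments in which traveller i gets their own suitcase. We want the size of the complement of A₁∪…∪A_4.
By inclusion–exclusion this is Σ_{j=0}^{4} (−1)^j C(4,j)·(4−j)!.
Computing: 24 − 24 + 12 − 4 + 1 = 9.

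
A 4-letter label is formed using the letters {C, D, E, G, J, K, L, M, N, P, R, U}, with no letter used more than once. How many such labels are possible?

11880

With no repetition, fill the 4 letters in order: 12 choices, then 11, down to 9.
That product is 12 × 11 × 10 × 9 = 11880.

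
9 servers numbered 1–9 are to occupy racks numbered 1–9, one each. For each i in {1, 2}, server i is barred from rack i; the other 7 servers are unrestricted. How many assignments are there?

Let Aᵢ (for i ∈ {1, 2}) be the placements that put server i in its forbidden rack. Any j of these fix j positions, leaving (9−j)! ways to fill the rest, and there are C(2,j) ways to pick which j.
By inclusion–exclusion, the number of valid placements is Σ_{j=0}^{2} (−1)^j C(2,j)·(9−j)!.
Computing: 362880 − 80640 + 5040 = 287280.

287280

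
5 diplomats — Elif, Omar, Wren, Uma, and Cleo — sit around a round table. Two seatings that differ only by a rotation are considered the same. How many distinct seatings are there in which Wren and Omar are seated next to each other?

Treat {Wren, Omar} as one unit (2 internal orders) and seat the resulting 4 units around the table: (3)! circular arrangements.
So 2 × (3)! = 2 × 6 = 12.

12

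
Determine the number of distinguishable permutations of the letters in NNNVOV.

NNNVOV has 6 letters with N appearing 3 times and V appearing twice.
The number of distinct arrangements is 6!/(3!·2!) = 720/12 = 60.

60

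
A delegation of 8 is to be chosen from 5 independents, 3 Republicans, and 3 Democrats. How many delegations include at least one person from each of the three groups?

Unrestricted: C(11,8) = 165 ways to pick any 8 of the 11.
Subtract selections that omit an entire group: no independents → C(6,8) = 0; no Republicans → C(8,8) = 1; no Democrats → C(8,8) = 1.
Add back selections omitting two groups (i.e. drawn from a single group): C(5,8) + C(3,8) + C(3,8) = 0.
By inclusion–exclusion: 165 − 2 + 0 = 163.

163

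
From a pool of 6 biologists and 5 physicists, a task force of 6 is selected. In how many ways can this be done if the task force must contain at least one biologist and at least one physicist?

461

Total 6-person selections from all 11: C(11,6) = 462.
Selections missing a whole group: no biologists → C(5,6) = 0; no physicists → C(6,6) = 1.
Both groups omitted at once is impossible, so 462 − 1 = 461.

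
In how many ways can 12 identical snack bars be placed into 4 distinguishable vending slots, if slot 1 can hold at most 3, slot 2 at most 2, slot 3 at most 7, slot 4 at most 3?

19

Ignoring the caps, the number of non-negative solutions to x_1+…+x_4 = 12 is C(15,3) = 455.
Subtract solutions that violate a single cap (substitute x_i' = x_i − (cap_i+1)): x_1 ≥ 4 gives C(11,3) = 165; x_2 ≥ 3 gives C(12,3) = 220; x_3 ≥ 8 gives C(7,3) = 35; x_4 ≥ 4 gives C(11,3) = 165. Together 585.
Add back pairs where two caps are both exceeded: 56 + 1 + 35 + 4 + 56 + 1 = 153.
Subtract triples: 0 + 4 + 0 + 0 = 4.
By inclusion–exclusion the count is 455 − 585 + 153 − 4 = 19.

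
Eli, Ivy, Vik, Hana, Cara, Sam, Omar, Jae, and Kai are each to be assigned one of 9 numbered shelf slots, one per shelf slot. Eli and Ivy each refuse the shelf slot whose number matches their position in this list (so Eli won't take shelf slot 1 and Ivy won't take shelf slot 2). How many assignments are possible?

Let Aᵢ (for i ∈ {1, 2}) be the placements that put person i in their forbidden shelf slot. Any j of these fix j positions, leaving (9−j)! ways to fill the rest, and there are C(2,j) ways to pick which j.
By inclusion–exclusion, the number of valid placements is Σ_{j=0}^{2} (−1)^j C(2,j)·(9−j)!.
Computing: 362880 − 80640 + 5040 = 287280.

287280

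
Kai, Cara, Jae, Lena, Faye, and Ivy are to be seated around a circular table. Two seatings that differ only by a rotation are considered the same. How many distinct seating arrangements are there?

Seat Kai anywhere (absorbing the rotational symmetry), then permute the other 5: (5)! = 120.

120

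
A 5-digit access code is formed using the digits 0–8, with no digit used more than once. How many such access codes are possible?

This is a permutation of 5 out of 9: P(9,5) = 9!/4!.
That product is 9 × 8 × 7 × 6 × 5 = 15120.

15120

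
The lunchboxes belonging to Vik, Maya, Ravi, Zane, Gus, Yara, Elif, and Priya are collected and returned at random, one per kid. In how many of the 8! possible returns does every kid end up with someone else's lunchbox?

14833

This is the derangement count D_8: permutations of 8 items with no fixed point.
By inclusion–exclusion this is Σ_{j=0}^{8} (−1)^j C(8,j)·(8−j)!.
Computing: 40320 − 40320 + 20160 − 6720 + 1680 − 336 + 56 − 8 + 1 = 14833.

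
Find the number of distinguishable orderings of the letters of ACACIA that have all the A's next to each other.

12

Treat the 3 copies of A as a single block. The multiset to arrange is then {AAA, C, C, I}, 4 items in all.
That gives (4)!/(2!) = 12 arrangements.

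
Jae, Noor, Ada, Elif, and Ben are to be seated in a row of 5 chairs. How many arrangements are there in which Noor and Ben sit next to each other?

Place the 3 others and the Noor-Ben pair as 4 objects in a line; the pair has 2 internal arrangements.
That gives 2 × 4! = 2 × 24 = 48.

48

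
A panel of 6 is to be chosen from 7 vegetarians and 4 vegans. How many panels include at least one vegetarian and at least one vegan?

455

With no constraint there are C(11,6) = 462 possible selections.
Subtract selections that omit an entire group: no vegetarians → C(4,6) = 0; no vegans → C(7,6) = 7.
Both groups omitted at once is impossible, so 462 − 7 = 455.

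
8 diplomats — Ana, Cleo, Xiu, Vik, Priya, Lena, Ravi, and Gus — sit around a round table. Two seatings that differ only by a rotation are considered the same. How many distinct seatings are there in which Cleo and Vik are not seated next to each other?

3600

All circular seatings of 8 people number (7)! = 5040.
Seatings with Cleo beside Vik: treat them as a block with 2 internal orders, giving 2 × (6)! = 1440.
Subtracting, 5040 − 1440 = 3600.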